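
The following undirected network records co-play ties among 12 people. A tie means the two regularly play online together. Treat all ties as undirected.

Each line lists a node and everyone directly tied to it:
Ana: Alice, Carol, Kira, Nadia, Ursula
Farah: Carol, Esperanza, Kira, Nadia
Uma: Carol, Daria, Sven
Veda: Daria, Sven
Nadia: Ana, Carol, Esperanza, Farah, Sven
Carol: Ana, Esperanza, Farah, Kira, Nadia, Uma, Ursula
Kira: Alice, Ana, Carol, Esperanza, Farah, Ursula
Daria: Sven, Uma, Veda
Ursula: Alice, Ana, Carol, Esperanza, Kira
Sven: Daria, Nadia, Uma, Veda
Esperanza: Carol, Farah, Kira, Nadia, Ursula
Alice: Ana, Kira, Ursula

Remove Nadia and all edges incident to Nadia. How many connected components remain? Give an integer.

Nadia's neighbors (Ana, Carol, Esperanza, Farah, and Sven) remain reachable from one another through other ties, so the rest of the network stays in one piece.

1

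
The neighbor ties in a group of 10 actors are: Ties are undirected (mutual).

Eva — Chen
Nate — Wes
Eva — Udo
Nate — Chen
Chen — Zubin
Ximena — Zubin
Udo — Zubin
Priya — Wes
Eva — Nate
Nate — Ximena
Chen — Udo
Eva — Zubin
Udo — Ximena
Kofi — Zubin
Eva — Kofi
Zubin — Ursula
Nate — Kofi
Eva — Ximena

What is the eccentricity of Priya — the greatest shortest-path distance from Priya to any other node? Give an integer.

5

Distances from Priya: Chen:3, Eva:3, Kofi:3, Nate:2, Udo:4, Ursula:5, Wes:1, Ximena:3, Zubin:4.
The largest is 5 (to Ursula), so the eccentricity of Priya is 5.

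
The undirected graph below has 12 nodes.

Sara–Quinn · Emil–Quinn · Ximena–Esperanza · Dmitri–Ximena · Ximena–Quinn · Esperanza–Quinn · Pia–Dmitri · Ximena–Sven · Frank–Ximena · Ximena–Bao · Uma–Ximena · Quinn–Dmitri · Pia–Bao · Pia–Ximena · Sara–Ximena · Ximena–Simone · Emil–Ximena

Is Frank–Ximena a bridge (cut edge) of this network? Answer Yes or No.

Yes

Without the Frank–Ximena edge there is no alternate route between Frank and Ximena, so the network disconnects. It is a bridge.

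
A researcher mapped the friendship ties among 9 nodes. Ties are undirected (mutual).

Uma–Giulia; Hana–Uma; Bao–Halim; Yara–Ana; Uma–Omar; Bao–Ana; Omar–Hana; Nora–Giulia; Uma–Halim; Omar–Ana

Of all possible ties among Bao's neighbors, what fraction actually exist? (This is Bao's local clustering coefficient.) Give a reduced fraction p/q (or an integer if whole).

0

Bao's neighbors: Ana and Halim (k = 2).
Possible neighbor pairs: C(2,2) = 1. Edges among them: none → e = 0.
Clustering(Bao) = 0/1.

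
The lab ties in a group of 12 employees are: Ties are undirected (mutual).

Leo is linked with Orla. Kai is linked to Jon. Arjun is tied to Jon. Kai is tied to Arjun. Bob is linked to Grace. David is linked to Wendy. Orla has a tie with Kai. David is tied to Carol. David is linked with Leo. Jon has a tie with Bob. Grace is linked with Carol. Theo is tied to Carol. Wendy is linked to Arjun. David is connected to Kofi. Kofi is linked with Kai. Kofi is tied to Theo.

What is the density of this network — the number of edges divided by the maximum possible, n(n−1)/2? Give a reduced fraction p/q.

8/33

There are 16 edges and 12 nodes, so the maximum possible is C(12,2) = 66.
Density = 16/66 = 8/33.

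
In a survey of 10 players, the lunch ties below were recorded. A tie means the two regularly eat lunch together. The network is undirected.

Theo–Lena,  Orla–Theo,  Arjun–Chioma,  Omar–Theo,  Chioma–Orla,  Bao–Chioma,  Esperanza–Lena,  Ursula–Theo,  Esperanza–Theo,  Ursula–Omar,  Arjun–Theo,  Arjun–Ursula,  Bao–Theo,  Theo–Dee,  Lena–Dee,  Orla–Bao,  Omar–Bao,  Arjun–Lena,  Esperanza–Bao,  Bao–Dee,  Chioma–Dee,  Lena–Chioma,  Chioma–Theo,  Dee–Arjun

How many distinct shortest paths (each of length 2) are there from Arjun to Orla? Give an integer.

The shortest distance is 2. The length-2 paths are: Arjun–Theo–Orla; Arjun–Chioma–Orla.
That gives 2 distinct shortest paths.

2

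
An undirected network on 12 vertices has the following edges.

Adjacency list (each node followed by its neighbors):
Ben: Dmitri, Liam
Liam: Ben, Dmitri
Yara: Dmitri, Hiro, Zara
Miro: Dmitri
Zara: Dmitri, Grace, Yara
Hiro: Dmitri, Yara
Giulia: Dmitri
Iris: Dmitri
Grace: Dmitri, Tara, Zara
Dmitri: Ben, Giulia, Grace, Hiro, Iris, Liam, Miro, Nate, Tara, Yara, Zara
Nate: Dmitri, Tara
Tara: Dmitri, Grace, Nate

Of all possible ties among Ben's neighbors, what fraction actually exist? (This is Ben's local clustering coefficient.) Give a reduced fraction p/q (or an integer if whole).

1

Ben's neighbors: Dmitri and Liam (k = 2).
Possible neighbor pairs: C(2,2) = 1. Edges among them: Dmitri–Liam → e = 1.
Clustering(Ben) = 1/1.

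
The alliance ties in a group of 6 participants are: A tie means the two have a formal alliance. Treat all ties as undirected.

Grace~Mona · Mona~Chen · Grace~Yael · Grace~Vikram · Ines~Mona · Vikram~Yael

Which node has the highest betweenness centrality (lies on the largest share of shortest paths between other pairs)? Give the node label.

Unnormalized betweenness of each node: Chen:0, Grace:6, Ines:0, Mona:7, Vikram:0, Yael:0.
Mona has the largest value, 7, making it the main broker — the node through which the most shortest paths run.

Mona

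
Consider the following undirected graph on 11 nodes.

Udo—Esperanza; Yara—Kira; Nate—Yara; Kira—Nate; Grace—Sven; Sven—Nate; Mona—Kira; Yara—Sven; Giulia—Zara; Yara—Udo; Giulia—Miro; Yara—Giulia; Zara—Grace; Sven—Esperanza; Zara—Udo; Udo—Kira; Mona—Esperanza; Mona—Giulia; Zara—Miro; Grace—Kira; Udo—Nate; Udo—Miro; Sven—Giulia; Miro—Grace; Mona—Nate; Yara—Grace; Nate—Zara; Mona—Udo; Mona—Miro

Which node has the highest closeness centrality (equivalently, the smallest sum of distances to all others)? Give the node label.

Udo

Farness (sum of distances to all others) for each node — Esperanza:17, Giulia:15, Grace:15, Kira:15, Miro:15, Mona:14, Nate:14, Sven:15, Udo:13, Yara:14, Zara:15.
The smallest farness is 13, for Udo, so Udo has the highest closeness.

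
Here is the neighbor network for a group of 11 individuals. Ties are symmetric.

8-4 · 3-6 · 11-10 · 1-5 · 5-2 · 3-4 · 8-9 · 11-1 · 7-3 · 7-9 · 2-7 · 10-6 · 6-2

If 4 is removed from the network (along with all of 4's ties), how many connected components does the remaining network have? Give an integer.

1

4's neighbors (3 and 8) remain reachable from one another through other ties, so the rest of the network stays in one piece.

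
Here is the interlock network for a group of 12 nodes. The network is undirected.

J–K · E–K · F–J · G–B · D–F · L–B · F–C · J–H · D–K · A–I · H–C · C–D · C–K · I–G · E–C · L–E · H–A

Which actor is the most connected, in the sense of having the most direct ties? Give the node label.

C

Degrees — A:2, B:2, C:5, D:3, E:3, F:3, G:2, H:3, I:2, J:3, K:4, L:2.
The maximum is 5, attained only by C.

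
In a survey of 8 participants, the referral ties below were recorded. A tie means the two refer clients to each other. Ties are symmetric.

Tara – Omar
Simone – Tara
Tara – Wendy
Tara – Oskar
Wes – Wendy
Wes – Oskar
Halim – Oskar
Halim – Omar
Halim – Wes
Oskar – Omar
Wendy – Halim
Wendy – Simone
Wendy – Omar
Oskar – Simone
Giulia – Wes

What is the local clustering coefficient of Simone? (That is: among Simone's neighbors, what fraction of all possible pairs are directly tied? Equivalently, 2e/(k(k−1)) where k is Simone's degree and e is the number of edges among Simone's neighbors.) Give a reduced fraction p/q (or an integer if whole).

Simone's neighbors: Oskar, Tara, and Wendy (k = 3).
Possible neighbor pairs: C(3,2) = 3. Edges among them: Oskar–Tara, Tara–Wendy → e = 2.
Clustering(Simone) = 2/3.

2/3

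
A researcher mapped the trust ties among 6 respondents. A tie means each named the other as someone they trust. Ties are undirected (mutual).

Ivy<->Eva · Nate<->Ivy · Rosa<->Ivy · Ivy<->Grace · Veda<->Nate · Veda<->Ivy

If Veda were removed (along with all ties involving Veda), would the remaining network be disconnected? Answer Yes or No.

Even without Veda, every remaining node can still reach every other (the residual graph is connected), so Veda is not a cut vertex.

No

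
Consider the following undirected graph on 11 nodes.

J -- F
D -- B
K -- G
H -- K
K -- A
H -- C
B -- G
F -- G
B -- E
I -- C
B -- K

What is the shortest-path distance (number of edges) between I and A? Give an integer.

4

One shortest route is I – C – H – K – A, which uses 4 edges, and at distance 3 from I we only reach {K}, which does not include A. So d(I,A) = 4.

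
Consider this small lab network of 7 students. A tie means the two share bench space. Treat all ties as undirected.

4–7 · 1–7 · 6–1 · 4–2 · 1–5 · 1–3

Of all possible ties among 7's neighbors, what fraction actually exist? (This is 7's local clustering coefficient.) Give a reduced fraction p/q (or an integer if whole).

0

7's neighbors: 1 and 4 (k = 2).
Possible neighbor pairs: C(2,2) = 1. Edges among them: none → e = 0.
Clustering(7) = 0/1.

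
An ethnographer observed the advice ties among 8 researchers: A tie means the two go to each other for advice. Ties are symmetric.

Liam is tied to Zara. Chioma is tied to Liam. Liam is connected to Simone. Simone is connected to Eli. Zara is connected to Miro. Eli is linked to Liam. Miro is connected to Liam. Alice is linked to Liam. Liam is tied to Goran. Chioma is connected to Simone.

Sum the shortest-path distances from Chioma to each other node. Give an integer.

12

Distances from Chioma: Alice:2, Eli:2, Goran:2, Liam:1, Miro:2, Simone:1, Zara:2.
Sum = 2 + 2 + 2 + 1 + 2 + 1 + 2 = 12.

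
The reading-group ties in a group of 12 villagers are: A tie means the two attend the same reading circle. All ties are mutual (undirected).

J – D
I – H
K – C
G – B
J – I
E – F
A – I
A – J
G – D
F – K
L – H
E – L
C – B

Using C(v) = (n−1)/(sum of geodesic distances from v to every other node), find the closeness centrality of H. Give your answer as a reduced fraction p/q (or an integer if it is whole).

11/32

Distances from H: A:2, B:5, C:5, D:3, E:2, F:3, G:4, I:1, J:2, K:4, L:1. Sum = 32.
n = 12, so closeness = 11/32.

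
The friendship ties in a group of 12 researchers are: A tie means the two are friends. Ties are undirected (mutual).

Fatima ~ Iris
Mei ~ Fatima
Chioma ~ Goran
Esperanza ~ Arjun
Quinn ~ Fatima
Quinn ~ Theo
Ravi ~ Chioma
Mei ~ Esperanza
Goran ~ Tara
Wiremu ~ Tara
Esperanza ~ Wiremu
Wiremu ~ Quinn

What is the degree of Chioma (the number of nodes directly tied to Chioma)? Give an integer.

2

Chioma is directly tied to Goran and Ravi. That is 2 neighbors, so the degree of Chioma is 2.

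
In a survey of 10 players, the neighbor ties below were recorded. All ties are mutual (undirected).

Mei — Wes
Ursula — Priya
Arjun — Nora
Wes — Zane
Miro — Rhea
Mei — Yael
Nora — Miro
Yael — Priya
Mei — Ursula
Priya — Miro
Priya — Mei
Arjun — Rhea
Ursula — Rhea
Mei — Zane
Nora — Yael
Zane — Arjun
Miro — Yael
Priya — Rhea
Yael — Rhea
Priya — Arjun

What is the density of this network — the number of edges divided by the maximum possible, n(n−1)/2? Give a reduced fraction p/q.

4/9

There are 20 edges and 10 nodes, so the maximum possible is C(10,2) = 45.
Density = 20/45 = 4/9.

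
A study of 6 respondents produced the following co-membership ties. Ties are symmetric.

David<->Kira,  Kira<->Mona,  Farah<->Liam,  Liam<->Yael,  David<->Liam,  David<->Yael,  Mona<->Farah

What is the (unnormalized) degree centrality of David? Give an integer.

David is directly tied to Kira, Liam, and Yael. That is 3 neighbors, so the degree of David is 3.

3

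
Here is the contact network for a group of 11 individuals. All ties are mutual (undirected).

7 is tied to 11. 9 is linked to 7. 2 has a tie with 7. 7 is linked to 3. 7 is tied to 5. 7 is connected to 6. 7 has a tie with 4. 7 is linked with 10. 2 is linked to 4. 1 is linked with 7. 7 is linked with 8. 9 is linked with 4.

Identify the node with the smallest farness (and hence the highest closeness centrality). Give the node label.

Farness (sum of distances to all others) for each node — 1:19, 2:18, 3:19, 4:17, 5:19, 6:19, 7:10, 8:19, 9:18, 10:19, 11:19.
The smallest farness is 10, for 7, so 7 has the highest closeness.

7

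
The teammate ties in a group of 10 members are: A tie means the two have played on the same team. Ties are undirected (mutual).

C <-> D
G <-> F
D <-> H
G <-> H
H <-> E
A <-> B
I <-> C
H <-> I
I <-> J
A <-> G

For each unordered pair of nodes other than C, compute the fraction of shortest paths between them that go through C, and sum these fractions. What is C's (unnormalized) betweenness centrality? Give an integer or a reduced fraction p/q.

Pairs whose geodesics pass through C — J–D: 1/2; I–D: 1/2.
All other pairs contribute 0.
Summing the contributions gives betweenness(C) = 1.

1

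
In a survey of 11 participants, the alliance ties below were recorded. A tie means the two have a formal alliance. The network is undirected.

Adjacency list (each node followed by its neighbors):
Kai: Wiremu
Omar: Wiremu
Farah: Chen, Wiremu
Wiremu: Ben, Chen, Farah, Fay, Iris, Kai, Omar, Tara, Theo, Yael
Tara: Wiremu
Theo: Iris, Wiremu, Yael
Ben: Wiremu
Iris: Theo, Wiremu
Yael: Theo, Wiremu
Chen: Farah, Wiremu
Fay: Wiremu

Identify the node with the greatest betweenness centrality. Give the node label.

Wiremu

Unnormalized betweenness of each node: Ben:0, Chen:0, Farah:0, Fay:0, Iris:0, Kai:0, Omar:0, Tara:0, Theo:1/2, Wiremu:83/2, Yael:0.
Wiremu has the largest value, 83/2, making it the main broker — the node through which the most shortest paths run.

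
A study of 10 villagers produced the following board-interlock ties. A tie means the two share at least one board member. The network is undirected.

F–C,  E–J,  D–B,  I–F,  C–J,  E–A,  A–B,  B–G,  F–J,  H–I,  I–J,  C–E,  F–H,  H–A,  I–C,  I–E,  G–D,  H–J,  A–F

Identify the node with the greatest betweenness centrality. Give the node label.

A

Unnormalized betweenness of each node: A:223/12, B:14, C:1/4, D:0, E:14/3, F:5, G:0, H:8/3, I:11/12, J:11/12.
A has the largest value, 223/12, making it the main broker — the node through which the most shortest paths run.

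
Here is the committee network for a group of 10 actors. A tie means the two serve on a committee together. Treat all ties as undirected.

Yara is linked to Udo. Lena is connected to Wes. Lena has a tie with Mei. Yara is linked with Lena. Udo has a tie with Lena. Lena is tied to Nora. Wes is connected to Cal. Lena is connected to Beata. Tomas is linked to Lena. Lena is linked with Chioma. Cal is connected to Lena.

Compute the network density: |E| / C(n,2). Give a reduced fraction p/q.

There are 11 edges and 10 nodes, so the maximum possible is C(10,2) = 45.
Density = 11/45.

11/45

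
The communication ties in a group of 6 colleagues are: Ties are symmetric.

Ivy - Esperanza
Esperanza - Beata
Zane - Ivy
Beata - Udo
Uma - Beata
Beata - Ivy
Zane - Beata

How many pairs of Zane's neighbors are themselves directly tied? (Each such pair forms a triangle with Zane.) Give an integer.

Zane's neighbors: Beata and Ivy.
Neighbor pairs that are themselves tied: Zane–Beata–Ivy. Each forms one triangle with Zane, for 1 in total.

1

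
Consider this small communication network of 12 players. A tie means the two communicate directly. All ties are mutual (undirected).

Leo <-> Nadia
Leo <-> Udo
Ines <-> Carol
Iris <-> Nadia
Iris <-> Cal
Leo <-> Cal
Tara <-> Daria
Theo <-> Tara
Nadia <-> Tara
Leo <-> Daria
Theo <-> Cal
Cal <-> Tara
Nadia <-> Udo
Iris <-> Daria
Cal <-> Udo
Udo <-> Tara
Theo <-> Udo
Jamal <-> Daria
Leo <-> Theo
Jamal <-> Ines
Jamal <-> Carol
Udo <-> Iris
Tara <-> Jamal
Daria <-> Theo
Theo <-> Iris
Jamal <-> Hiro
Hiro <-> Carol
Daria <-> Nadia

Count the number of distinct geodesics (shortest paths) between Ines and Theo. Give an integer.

The shortest distance is 3. The length-3 paths are: Ines–Jamal–Tara–Theo; Ines–Jamal–Daria–Theo.
That gives 2 distinct shortest paths.

2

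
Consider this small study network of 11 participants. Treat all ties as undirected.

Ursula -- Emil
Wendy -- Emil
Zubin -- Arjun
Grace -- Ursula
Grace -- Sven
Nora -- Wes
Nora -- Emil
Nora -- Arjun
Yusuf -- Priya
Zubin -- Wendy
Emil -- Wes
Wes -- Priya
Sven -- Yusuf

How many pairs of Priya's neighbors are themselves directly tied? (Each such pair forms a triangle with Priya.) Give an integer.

0

Priya's neighbors are Wes and Yusuf, but none of them are tied to each other, so no triangle contains Priya.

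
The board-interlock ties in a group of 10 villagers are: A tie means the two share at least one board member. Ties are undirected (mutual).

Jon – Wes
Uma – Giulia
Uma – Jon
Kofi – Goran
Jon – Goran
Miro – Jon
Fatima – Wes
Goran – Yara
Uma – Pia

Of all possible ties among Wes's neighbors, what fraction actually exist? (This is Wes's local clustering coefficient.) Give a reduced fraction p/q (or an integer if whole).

0

Wes's neighbors: Fatima and Jon (k = 2).
Possible neighbor pairs: C(2,2) = 1. Edges among them: none → e = 0.
Clustering(Wes) = 0/1.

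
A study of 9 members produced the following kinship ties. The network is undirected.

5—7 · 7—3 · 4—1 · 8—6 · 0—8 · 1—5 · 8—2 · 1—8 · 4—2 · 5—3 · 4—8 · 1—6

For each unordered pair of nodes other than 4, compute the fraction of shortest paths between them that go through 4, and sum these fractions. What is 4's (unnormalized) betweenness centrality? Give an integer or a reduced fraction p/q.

Pairs whose geodesics pass through 4 — 1–2: 1/2; 2–5: 1/2; 2–7: 1/2; 2–3: 1/2.
All other pairs contribute 0.
Summing the contributions gives betweenness(4) = 2.

2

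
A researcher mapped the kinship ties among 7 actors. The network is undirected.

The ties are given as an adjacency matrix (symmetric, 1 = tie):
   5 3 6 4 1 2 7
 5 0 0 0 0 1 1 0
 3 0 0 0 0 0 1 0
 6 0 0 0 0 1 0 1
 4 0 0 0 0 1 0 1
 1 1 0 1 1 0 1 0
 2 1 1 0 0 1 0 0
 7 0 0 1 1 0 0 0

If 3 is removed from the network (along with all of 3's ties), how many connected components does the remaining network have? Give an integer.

3's neighbors (2) remain reachable from one another through other ties, so the rest of the network stays in one piece.

1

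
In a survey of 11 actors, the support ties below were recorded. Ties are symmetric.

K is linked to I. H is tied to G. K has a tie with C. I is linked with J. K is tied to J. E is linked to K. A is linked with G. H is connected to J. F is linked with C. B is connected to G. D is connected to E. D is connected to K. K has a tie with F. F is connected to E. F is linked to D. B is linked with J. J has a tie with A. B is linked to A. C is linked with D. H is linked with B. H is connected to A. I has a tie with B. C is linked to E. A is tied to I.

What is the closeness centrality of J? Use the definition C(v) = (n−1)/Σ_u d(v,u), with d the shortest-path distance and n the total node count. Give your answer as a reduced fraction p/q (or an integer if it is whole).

2/3

Distances from J: A:1, B:1, C:2, D:2, E:2, F:2, G:2, H:1, I:1, K:1. Sum = 15.
n = 11, so closeness = 10/15 = 2/3.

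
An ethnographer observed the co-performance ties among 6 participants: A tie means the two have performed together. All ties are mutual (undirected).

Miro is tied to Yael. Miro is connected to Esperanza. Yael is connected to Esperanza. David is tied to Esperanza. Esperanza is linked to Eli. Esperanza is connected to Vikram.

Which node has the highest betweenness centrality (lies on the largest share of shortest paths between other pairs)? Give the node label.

Unnormalized betweenness of each node: David:0, Eli:0, Esperanza:9, Miro:0, Vikram:0, Yael:0.
Esperanza has the largest value, 9, making it the main broker — the node through which the most shortest paths run.

Esperanza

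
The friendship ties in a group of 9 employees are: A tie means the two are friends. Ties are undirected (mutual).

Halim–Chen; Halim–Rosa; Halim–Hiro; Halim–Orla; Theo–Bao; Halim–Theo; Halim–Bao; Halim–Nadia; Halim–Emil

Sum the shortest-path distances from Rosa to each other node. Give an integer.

Distances from Rosa: Bao:2, Chen:2, Emil:2, Halim:1, Hiro:2, Nadia:2, Orla:2, Theo:2.
Sum = 2 + 2 + 2 + 1 + 2 + 2 + 2 + 2 = 15.

15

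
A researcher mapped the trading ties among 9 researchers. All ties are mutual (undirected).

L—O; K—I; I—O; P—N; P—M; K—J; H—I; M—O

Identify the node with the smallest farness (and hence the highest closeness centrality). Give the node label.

O

Farness (sum of distances to all others) for each node — H:23, I:16, J:28, K:21, L:22, M:18, N:30, O:15, P:23.
The smallest farness is 15, for O, so O has the highest closeness.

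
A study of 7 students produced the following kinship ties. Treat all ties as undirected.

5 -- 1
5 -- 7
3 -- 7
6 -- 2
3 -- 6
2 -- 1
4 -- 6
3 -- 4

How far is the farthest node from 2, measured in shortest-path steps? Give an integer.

3

Distances from 2: 1:1, 3:2, 4:2, 5:2, 6:1, 7:3.
The largest is 3 (to 7), so the eccentricity of 2 is 3.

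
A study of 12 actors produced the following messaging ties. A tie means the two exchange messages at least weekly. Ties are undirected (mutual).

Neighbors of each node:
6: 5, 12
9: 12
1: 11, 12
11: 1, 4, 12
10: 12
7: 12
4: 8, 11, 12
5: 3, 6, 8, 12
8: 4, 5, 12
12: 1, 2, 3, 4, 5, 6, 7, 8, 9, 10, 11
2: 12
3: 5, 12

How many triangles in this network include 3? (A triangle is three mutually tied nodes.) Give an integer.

1

3's neighbors: 5 and 12.
Neighbor pairs that are themselves tied: 3–5–12. Each forms one triangle with 3, for 1 in total.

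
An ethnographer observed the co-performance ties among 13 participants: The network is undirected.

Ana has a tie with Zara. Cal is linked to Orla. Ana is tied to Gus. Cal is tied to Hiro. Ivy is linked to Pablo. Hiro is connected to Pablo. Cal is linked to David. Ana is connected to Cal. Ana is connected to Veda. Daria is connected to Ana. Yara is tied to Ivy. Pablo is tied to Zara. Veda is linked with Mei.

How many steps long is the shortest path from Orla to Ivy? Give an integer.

One shortest route is Orla – Cal – Hiro – Pablo – Ivy, which uses 4 edges, and at distance 3 from Orla we only reach {Daria, Gus, Pablo, Veda, Zara}, which does not include Ivy. So d(Orla,Ivy) = 4.

4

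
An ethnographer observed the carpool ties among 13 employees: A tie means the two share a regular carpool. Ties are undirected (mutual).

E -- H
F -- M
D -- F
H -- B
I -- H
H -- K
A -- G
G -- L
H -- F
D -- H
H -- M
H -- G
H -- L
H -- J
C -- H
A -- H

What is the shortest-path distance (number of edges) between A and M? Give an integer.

2

One shortest route is A – H – M, which uses 2 edges, and A and M are not directly tied, so nothing shorter exists. So d(A,M) = 2.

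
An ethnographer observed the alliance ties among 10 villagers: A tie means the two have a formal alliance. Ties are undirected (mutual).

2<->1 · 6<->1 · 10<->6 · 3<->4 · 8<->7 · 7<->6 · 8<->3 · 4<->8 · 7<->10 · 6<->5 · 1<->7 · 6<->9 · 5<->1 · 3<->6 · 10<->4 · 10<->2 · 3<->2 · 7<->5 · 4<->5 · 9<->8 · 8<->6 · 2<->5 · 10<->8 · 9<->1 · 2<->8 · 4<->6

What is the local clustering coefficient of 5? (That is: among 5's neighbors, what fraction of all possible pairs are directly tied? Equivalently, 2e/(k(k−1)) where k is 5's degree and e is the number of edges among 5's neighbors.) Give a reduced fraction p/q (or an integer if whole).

5's neighbors: 1, 2, 4, 6, and 7 (k = 5).
Possible neighbor pairs: C(5,2) = 10. Edges among them: 1–2, 1–6, 1–7, 4–6, 6–7 → e = 5.
Clustering(5) = 5/10 = 1/2.

1/2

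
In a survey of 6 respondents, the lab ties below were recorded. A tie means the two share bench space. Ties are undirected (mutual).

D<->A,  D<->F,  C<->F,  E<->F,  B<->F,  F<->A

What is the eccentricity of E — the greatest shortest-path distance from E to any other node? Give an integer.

Distances from E: A:2, B:2, C:2, D:2, F:1.
The largest is 2 (to B, C, A, and D), so the eccentricity of E is 2.

2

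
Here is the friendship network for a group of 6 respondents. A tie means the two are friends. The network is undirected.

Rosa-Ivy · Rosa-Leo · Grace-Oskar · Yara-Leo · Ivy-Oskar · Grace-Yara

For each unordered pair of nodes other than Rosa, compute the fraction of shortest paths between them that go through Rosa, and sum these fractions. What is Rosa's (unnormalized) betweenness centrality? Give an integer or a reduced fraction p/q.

2

Pairs whose geodesics pass through Rosa — Oskar–Leo: 1/2; Ivy–Yara: 1/2; Ivy–Leo: 1.
All other pairs contribute 0.
Summing the contributions gives betweenness(Rosa) = 2.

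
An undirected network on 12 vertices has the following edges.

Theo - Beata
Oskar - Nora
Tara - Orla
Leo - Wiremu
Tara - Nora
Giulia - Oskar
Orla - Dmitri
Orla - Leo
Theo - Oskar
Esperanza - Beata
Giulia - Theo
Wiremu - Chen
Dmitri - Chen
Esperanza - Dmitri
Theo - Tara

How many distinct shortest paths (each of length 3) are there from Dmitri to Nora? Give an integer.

The shortest distance is 3, and the only length-3 path is Dmitri–Orla–Tara–Nora. So there is exactly 1 shortest path.

1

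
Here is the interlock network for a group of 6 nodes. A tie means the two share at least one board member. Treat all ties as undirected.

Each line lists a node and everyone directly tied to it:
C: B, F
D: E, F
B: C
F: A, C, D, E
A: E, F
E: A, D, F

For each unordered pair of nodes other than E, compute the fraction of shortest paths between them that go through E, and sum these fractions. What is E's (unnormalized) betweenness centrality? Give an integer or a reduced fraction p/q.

Pairs whose geodesics pass through E — D–A: 1/2.
All other pairs contribute 0.
Summing the contributions gives betweenness(E) = 1/2.

1/2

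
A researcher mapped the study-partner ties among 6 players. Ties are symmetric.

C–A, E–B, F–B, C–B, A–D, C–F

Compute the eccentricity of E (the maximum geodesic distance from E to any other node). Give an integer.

Distances from E: A:3, B:1, C:2, D:4, F:2.
The largest is 4 (to D), so the eccentricity of E is 4.

4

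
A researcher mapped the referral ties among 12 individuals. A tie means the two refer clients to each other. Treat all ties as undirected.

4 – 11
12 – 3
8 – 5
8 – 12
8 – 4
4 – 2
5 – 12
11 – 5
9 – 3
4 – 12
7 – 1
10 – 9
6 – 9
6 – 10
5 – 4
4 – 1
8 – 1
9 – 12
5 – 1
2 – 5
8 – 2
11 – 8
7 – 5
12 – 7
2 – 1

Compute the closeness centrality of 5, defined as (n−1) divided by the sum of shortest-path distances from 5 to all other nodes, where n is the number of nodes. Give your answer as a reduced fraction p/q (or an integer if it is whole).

11/17

Distances from 5: 1:1, 2:1, 3:2, 4:1, 6:3, 7:1, 8:1, 9:2, 10:3, 11:1, 12:1. Sum = 17.
n = 12, so closeness = 11/17.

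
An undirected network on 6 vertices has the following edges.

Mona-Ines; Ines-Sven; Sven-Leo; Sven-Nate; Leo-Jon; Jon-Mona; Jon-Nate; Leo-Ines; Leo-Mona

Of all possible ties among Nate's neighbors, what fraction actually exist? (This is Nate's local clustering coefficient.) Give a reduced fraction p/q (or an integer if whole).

Nate's neighbors: Jon and Sven (k = 2).
Possible neighbor pairs: C(2,2) = 1. Edges among them: none → e = 0.
Clustering(Nate) = 0/1.

0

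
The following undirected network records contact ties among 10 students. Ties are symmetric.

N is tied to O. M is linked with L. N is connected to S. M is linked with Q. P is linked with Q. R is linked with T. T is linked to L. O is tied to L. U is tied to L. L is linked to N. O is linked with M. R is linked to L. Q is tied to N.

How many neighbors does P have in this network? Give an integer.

P is directly tied to Q. That is 1 neighbor, so the degree of P is 1.

1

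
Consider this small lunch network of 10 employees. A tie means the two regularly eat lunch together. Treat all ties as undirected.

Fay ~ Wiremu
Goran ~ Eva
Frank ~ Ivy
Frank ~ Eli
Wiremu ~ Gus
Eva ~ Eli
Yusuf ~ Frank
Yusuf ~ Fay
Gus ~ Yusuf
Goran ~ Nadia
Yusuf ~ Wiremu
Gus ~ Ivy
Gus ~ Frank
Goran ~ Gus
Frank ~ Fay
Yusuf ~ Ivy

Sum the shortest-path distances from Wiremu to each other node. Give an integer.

18

Distances from Wiremu: Eli:3, Eva:3, Fay:1, Frank:2, Goran:2, Gus:1, Ivy:2, Nadia:3, Yusuf:1.
Sum = 3 + 3 + 1 + 2 + 2 + 1 + 2 + 3 + 1 = 18.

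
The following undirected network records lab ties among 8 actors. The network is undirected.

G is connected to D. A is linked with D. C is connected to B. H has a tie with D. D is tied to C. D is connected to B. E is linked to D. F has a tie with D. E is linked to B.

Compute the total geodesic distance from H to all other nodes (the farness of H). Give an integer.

13

Distances from H: A:2, B:2, C:2, D:1, E:2, F:2, G:2.
Sum = 2 + 2 + 2 + 1 + 2 + 2 + 2 = 13.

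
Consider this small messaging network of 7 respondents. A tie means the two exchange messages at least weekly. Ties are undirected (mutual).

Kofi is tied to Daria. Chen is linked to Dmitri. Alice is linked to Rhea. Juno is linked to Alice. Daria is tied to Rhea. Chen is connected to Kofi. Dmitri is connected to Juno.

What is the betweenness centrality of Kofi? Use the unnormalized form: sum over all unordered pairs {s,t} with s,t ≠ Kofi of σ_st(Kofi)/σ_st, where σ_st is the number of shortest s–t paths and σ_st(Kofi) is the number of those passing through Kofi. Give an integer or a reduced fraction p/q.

3

Pairs whose geodesics pass through Kofi — Rhea–Chen: 1; Daria–Chen: 1; Daria–Dmitri: 1.
All other pairs contribute 0.
Summing the contributions gives betweenness(Kofi) = 3.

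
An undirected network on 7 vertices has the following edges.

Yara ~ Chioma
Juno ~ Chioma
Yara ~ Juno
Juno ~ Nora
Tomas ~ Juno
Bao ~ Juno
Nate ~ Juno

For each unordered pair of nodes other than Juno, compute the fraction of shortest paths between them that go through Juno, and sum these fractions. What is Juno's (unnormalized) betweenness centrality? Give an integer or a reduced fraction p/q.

14

Pairs whose geodesics pass through Juno — Chioma–Tomas: 1; Chioma–Nate: 1; Chioma–Bao: 1; Chioma–Nora: 1; Tomas–Nate: 1; Tomas–Yara: 1; Tomas–Bao: 1; Tomas–Nora: 1; Nate–Yara: 1; Nate–Bao: 1; Nate–Nora: 1; Yara–Bao: 1; Yara–Nora: 1; Bao–Nora: 1.
All other pairs contribute 0.
Summing the contributions gives betweenness(Juno) = 14.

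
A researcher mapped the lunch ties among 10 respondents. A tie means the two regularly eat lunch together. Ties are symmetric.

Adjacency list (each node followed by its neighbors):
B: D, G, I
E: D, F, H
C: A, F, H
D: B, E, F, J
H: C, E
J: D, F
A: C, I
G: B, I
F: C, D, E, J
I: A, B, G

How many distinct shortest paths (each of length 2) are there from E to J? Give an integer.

2

The shortest distance is 2. The length-2 paths are: E–F–J; E–D–J.
That gives 2 distinct shortest paths.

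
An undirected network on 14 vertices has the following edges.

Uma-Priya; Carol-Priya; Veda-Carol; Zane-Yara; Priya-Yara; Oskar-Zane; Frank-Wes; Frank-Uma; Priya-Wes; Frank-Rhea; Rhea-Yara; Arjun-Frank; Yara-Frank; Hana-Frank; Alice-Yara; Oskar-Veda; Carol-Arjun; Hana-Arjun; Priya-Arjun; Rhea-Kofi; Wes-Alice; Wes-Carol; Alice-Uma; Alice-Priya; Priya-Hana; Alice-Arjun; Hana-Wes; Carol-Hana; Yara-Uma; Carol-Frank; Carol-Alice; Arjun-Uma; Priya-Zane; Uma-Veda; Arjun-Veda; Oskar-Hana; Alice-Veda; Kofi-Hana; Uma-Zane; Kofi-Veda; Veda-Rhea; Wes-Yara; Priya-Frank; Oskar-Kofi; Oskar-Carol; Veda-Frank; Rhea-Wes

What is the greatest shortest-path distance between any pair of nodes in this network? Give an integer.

Eccentricity of each node (its greatest distance to any other): Alice:2, Arjun:2, Carol:2, Frank:2, Hana:2, Kofi:2, Oskar:2, Priya:2, Rhea:2, Uma:2, Veda:2, Wes:2, Yara:2, Zane:2.
The maximum eccentricity is 2, realized for instance by the pair Zane–Frank via Zane – Yara – Frank. So the diameter is 2.

2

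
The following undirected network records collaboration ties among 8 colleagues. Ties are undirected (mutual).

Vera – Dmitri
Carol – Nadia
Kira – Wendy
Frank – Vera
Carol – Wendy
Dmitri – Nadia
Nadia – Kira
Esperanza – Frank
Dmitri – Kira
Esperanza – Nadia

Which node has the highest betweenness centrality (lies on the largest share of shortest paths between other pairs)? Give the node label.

Nadia

Unnormalized betweenness of each node: Carol:4/3, Dmitri:29/6, Esperanza:19/6, Frank:1, Kira:11/3, Nadia:26/3, Vera:11/6, Wendy:1/2.
Nadia has the largest value, 26/3, making it the main broker — the node through which the most shortest paths run.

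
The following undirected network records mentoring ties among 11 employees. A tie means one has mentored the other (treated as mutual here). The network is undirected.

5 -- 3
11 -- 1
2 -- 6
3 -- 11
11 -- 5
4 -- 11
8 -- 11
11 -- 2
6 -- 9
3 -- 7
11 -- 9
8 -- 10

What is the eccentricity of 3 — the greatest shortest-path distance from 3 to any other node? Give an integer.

Distances from 3: 1:2, 2:2, 4:2, 5:1, 6:3, 7:1, 8:2, 9:2, 10:3, 11:1.
The largest is 3 (to 6 and 10), so the eccentricity of 3 is 3.

3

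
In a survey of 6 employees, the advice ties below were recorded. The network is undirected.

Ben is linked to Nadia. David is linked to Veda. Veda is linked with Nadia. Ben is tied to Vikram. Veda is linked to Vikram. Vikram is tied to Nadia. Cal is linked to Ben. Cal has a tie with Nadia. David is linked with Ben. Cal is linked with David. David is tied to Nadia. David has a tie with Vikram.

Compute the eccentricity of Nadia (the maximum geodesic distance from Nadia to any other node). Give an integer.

Distances from Nadia: Ben:1, Cal:1, David:1, Veda:1, Vikram:1.
The largest is 1 (to Vikram, Cal, David, Veda, and Ben), so the eccentricity of Nadia is 1.

1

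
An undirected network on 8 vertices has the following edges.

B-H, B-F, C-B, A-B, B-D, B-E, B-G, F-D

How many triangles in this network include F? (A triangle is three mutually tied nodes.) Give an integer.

F's neighbors: B and D.
Neighbor pairs that are themselves tied: F–B–D. Each forms one triangle with F, for 1 in total.

1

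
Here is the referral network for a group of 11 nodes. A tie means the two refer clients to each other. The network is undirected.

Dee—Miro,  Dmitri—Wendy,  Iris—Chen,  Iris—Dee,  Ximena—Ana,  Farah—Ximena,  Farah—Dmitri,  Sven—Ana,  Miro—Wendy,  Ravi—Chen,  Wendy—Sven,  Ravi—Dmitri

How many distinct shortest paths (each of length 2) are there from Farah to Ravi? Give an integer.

The shortest distance is 2, and the only length-2 path is Farah–Dmitri–Ravi. So there is exactly 1 shortest path.

1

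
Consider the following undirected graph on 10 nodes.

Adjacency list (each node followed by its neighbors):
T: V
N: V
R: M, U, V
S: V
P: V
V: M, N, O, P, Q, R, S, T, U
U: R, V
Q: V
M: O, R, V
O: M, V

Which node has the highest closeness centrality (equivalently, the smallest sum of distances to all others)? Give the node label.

Farness (sum of distances to all others) for each node — M:15, N:17, O:16, P:17, Q:17, R:15, S:17, T:17, U:16, V:9.
The smallest farness is 9, for V, so V has the highest closeness.

V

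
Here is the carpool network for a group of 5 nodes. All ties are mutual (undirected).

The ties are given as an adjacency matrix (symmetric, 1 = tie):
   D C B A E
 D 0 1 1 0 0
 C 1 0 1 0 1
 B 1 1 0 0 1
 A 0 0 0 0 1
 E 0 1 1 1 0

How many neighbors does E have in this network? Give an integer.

E is directly tied to A, B, and C. That is 3 neighbors, so the degree of E is 3.

3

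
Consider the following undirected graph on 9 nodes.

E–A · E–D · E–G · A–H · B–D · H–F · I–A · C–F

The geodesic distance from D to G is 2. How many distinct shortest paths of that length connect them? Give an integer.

The shortest distance is 2, and the only length-2 path is D–E–G. So there is exactly 1 shortest path.

1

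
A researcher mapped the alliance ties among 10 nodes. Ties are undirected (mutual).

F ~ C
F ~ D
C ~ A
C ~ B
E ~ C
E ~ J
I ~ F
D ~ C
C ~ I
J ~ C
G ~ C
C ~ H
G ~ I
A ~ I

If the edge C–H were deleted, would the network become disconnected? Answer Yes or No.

Without the C–H edge there is no alternate route between C and H, so the network disconnects. It is a bridge.

Yes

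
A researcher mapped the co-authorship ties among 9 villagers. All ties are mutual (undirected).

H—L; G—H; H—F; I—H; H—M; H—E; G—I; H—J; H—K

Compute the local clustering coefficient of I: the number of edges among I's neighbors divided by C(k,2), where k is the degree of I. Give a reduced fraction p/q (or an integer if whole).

1

I's neighbors: G and H (k = 2).
Possible neighbor pairs: C(2,2) = 1. Edges among them: G–H → e = 1.
Clustering(I) = 1/1.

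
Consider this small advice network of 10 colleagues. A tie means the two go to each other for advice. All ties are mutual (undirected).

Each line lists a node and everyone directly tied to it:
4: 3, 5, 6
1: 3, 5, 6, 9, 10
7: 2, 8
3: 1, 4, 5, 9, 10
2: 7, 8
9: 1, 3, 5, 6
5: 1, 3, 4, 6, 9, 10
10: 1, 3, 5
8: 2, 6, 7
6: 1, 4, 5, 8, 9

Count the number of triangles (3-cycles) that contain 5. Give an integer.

9

5's neighbors: 1, 3, 4, 6, 9, and 10.
Neighbor pairs that are themselves tied: 5–1–3; 5–1–6; 5–1–9; 5–1–10; 5–3–4; 5–3–9; 5–3–10; 5–4–6; 5–6–9. Each forms one triangle with 5, for 9 in total.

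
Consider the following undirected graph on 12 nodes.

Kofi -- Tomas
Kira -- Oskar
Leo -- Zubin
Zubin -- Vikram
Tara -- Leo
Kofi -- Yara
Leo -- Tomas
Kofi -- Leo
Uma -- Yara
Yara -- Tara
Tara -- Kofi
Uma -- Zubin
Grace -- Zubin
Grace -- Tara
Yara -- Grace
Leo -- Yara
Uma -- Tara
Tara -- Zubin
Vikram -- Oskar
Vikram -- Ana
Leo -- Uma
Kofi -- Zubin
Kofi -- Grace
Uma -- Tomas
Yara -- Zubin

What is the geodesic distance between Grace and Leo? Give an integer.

2

One shortest route is Grace – Tara – Leo, which uses 2 edges, and Grace and Leo are not directly tied, so nothing shorter exists. So d(Grace,Leo) = 2.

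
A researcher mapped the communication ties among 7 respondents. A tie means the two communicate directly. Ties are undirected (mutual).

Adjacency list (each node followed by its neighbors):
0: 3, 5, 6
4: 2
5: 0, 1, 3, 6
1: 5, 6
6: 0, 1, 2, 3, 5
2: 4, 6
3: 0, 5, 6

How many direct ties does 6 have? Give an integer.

5

6 is directly tied to 0, 1, 2, 3, and 5. That is 5 neighbors, so the degree of 6 is 5.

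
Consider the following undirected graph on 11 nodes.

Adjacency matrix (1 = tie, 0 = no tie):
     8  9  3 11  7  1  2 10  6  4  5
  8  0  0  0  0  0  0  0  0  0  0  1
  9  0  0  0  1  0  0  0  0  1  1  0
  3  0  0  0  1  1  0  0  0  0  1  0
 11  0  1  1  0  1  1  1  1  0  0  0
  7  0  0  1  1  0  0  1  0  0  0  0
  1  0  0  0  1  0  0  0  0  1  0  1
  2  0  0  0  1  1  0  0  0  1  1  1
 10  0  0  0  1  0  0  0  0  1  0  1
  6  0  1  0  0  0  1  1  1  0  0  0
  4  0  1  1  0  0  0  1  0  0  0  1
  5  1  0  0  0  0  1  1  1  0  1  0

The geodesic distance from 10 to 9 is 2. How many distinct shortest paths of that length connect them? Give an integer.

The shortest distance is 2. The length-2 paths are: 10–6–9; 10–11–9.
That gives 2 distinct shortest paths.

2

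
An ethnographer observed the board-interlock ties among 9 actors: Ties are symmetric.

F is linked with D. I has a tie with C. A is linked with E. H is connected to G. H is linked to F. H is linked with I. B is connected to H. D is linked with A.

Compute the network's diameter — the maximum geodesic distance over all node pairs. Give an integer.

6

Eccentricity of each node (its greatest distance to any other): A:5, B:5, C:6, D:4, E:6, F:3, G:5, H:4, I:5.
The maximum eccentricity is 6, realized for instance by the pair C–E via C – I – H – F – D – A – E. So the diameter is 6.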